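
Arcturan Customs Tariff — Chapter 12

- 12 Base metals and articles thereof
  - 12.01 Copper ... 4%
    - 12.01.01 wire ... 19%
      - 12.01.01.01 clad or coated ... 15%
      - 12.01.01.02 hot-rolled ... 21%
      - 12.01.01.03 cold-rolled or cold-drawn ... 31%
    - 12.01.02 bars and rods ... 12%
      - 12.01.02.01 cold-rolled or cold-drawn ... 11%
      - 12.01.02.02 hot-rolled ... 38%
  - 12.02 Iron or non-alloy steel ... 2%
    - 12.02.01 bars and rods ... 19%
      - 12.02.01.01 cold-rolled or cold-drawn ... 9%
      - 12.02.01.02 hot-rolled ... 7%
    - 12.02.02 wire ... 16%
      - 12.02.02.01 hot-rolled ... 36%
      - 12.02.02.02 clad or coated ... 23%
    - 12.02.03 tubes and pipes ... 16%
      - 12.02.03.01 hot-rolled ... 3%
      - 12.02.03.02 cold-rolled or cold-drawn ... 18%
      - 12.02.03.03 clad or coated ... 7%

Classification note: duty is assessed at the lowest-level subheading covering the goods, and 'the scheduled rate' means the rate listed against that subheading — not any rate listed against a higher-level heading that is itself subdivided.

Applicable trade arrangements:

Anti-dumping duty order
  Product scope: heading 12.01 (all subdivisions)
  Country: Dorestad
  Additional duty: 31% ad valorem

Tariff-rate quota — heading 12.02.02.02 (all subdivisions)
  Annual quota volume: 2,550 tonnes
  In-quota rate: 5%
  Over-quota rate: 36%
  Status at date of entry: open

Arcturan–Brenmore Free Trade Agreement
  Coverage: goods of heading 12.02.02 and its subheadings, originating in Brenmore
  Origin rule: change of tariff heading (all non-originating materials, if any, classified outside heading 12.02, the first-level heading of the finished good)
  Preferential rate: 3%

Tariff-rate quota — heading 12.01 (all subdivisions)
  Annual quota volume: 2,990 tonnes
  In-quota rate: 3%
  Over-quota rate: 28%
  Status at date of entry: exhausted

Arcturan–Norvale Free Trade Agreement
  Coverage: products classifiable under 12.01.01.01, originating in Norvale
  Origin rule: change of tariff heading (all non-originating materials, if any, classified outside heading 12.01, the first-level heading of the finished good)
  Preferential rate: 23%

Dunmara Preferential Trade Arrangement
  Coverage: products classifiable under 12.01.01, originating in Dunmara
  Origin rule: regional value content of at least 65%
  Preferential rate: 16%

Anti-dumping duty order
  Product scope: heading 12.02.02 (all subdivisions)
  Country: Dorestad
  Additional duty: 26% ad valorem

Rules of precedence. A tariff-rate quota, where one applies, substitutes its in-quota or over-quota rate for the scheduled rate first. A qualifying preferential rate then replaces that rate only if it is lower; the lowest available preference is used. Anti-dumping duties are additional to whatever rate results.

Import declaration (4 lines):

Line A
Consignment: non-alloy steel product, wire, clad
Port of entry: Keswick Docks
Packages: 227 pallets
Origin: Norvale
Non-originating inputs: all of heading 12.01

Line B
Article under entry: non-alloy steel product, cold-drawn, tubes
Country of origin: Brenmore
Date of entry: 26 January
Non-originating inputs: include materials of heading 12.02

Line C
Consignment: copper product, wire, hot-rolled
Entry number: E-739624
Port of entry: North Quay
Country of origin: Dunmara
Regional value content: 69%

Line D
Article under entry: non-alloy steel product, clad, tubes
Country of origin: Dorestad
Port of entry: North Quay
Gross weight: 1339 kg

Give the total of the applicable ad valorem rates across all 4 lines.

46%

Line A: non-alloy steel → 12.02; wire → 12.02.02; clad → 12.02.02.02. Scheduled 23%. quota on 12.02.02.02 open → in-quota 5%; Norvale agreement on 12.01.01.01: 12.02.02.02 not covered. → 5%.
Line B: non-alloy steel → 12.02; tubes → 12.02.03; cold-drawn → 12.02.03.02. Scheduled 18%. Brenmore agreement on 12.02.02: 12.02.03.02 not covered. → 18%.
Line C: copper → 12.01; wire → 12.01.01; hot-rolled → 12.01.01.02. Scheduled 21%. quota on 12.01 exhausted → over-quota 28%; Dunmara agreement on 12.01.01: RVC ≥ 65% → 16% available; preferential 16%. → 16%.
Line D: non-alloy steel → 12.02; tubes → 12.02.03; clad → 12.02.03.03. Scheduled 7%. No special measure applies. → 7%.
Sum: 5% + 18% + 16% + 7% = 46%.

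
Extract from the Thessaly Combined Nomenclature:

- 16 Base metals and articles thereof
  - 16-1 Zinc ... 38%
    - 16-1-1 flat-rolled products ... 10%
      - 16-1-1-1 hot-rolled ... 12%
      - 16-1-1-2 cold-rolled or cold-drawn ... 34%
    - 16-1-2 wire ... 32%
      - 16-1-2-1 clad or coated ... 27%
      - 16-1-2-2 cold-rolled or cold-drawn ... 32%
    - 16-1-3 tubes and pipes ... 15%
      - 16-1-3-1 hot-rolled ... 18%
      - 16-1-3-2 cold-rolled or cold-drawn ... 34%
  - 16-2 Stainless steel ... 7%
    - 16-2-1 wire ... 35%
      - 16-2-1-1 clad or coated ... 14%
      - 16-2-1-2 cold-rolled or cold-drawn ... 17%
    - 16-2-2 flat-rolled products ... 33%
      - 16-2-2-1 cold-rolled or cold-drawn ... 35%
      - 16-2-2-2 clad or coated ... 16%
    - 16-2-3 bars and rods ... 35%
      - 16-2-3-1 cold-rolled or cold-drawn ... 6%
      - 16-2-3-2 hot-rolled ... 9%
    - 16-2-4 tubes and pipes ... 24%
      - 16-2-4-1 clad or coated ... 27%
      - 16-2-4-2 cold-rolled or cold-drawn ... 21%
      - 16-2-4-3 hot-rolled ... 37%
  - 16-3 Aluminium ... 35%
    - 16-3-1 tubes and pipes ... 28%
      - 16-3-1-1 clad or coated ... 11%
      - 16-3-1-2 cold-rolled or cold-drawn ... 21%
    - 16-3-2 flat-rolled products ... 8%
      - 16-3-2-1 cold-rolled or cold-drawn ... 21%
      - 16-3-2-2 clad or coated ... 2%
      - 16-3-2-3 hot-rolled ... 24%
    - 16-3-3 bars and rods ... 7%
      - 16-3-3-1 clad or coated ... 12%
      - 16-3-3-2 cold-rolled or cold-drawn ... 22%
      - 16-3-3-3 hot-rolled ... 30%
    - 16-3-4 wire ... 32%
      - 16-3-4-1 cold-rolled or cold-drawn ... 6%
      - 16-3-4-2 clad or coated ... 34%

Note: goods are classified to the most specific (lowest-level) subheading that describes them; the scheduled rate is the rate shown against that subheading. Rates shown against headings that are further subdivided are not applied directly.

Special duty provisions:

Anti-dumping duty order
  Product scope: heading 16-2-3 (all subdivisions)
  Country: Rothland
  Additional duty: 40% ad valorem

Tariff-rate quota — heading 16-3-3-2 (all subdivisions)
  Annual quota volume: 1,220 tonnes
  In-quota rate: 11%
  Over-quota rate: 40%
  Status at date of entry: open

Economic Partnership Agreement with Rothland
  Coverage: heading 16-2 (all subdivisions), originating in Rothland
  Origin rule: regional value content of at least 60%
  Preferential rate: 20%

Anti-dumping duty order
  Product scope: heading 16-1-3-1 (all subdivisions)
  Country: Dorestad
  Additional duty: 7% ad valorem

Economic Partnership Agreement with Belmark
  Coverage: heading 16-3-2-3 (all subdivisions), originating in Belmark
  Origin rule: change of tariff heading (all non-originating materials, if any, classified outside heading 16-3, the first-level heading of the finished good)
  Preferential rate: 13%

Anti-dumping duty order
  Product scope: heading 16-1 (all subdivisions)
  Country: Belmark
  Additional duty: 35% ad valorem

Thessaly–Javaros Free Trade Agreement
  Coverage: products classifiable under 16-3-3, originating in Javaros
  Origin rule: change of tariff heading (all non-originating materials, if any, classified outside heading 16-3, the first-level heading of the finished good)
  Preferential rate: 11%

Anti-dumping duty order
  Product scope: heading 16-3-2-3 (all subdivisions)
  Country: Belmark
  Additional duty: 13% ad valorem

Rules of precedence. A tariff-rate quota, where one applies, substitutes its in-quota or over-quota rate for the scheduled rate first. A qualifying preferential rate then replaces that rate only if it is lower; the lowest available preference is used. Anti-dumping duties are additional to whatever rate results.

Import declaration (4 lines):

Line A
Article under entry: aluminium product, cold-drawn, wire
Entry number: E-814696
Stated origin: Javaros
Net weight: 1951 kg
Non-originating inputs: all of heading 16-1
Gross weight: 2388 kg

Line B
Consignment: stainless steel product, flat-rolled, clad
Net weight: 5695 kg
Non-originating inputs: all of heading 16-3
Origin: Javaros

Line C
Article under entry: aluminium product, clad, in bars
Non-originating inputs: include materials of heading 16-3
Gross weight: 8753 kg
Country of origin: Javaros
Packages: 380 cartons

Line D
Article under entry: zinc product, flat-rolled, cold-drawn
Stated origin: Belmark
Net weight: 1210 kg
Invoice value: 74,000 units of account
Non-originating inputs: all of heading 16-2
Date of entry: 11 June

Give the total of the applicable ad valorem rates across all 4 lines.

103%

Line A: aluminium → 16-3; wire → 16-3-4; cold-drawn → 16-3-4-1. Scheduled 6%. Javaros agreement on 16-3-3: 16-3-4-1 not covered. → 6%.
Line B: stainless steel → 16-2; flat-rolled → 16-2-2; clad → 16-2-2-2. Scheduled 16%. Javaros agreement on 16-3-3: 16-2-2-2 not covered. → 16%.
Line C: aluminium → 16-3; in bars → 16-3-3; clad → 16-3-3-1. Scheduled 12%. Javaros agreement on 16-3-3: CTH not met. → 12%.
Line D: zinc → 16-1; flat-rolled → 16-1-1; cold-drawn → 16-1-1-2. Scheduled 34%. Belmark agreement on 16-3-2-3: 16-1-1-2 not covered; anti-dumping (Belmark, 16-1): +35%; total 34% + 35% = 69%. → 69%.
Sum: 6% + 16% + 12% + 69% = 103%.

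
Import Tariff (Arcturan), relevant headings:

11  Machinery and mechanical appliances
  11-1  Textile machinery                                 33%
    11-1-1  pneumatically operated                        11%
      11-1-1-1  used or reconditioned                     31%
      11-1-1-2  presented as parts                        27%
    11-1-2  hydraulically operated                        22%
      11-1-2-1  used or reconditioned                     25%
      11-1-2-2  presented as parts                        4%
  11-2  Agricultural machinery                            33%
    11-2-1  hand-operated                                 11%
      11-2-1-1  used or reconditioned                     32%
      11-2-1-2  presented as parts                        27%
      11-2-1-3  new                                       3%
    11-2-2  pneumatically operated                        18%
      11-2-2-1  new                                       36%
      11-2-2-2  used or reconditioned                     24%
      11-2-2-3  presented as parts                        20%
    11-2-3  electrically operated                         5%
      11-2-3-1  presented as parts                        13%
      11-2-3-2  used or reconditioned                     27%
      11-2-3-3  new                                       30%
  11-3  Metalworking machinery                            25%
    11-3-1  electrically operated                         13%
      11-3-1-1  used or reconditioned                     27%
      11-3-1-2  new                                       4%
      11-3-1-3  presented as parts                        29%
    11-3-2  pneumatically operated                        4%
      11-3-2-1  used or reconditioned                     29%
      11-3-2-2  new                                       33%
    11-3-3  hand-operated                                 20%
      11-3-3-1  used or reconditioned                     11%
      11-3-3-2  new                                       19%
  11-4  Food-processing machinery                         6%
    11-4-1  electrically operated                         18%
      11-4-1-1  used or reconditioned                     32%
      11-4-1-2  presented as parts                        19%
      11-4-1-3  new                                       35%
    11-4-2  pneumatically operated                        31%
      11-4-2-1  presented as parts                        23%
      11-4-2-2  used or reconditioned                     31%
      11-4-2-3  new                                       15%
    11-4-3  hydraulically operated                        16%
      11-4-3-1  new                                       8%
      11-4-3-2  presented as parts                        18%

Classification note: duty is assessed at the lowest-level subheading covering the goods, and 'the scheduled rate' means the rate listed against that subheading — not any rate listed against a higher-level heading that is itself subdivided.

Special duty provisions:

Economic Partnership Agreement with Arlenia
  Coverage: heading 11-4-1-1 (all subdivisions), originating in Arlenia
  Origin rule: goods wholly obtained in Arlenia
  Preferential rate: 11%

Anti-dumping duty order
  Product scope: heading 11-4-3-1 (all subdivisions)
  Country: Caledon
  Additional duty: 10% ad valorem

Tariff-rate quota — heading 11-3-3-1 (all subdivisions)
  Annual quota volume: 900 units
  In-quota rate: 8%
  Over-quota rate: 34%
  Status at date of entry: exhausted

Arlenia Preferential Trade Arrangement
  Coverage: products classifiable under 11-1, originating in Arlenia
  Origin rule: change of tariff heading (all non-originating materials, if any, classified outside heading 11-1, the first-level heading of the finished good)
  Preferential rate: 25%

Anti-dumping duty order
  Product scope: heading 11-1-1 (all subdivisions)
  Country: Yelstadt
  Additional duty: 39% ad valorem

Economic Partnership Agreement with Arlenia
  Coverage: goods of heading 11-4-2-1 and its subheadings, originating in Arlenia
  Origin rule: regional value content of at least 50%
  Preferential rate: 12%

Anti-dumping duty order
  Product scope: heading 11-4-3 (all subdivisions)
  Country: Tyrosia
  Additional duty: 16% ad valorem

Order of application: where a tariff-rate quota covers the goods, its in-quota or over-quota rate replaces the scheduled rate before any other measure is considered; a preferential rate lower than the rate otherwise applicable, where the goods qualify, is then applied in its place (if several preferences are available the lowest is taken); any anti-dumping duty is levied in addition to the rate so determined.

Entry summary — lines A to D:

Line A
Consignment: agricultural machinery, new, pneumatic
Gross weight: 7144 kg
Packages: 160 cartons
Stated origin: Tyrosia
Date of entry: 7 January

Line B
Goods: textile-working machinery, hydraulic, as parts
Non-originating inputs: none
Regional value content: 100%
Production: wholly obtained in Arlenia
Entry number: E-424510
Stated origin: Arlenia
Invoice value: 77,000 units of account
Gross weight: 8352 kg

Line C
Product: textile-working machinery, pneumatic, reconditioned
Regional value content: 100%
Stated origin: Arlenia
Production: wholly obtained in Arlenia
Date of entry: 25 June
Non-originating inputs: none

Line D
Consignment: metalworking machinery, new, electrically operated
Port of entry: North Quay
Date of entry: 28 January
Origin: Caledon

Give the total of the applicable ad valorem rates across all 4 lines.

69%

Line A: agricultural → 11-2; pneumatic → 11-2-2; new → 11-2-2-1. Scheduled 36%. No special measure applies. → 36%.
Line B: textile-working → 11-1; hydraulic → 11-1-2; as parts → 11-1-2-2. Scheduled 4%. Arlenia agreement on 11-4-1-1: 11-1-2-2 not covered; Arlenia agreement on 11-1: CTH met → 25% available; Arlenia agreement on 11-4-2-1: 11-1-2-2 not covered; preference 25% not lower than 4% → no reduction. → 4%.
Line C: textile-working → 11-1; pneumatic → 11-1-1; reconditioned → 11-1-1-1. Scheduled 31%. Arlenia agreement on 11-4-1-1: 11-1-1-1 not covered; Arlenia agreement on 11-1: CTH met → 25% available; Arlenia agreement on 11-4-2-1: 11-1-1-1 not covered; preferential 25%. → 25%.
Line D: metalworking → 11-3; electrically operated → 11-3-1; new → 11-3-1-2. Scheduled 4%. No special measure applies. → 4%.
Sum: 36% + 4% + 25% + 4% = 69%.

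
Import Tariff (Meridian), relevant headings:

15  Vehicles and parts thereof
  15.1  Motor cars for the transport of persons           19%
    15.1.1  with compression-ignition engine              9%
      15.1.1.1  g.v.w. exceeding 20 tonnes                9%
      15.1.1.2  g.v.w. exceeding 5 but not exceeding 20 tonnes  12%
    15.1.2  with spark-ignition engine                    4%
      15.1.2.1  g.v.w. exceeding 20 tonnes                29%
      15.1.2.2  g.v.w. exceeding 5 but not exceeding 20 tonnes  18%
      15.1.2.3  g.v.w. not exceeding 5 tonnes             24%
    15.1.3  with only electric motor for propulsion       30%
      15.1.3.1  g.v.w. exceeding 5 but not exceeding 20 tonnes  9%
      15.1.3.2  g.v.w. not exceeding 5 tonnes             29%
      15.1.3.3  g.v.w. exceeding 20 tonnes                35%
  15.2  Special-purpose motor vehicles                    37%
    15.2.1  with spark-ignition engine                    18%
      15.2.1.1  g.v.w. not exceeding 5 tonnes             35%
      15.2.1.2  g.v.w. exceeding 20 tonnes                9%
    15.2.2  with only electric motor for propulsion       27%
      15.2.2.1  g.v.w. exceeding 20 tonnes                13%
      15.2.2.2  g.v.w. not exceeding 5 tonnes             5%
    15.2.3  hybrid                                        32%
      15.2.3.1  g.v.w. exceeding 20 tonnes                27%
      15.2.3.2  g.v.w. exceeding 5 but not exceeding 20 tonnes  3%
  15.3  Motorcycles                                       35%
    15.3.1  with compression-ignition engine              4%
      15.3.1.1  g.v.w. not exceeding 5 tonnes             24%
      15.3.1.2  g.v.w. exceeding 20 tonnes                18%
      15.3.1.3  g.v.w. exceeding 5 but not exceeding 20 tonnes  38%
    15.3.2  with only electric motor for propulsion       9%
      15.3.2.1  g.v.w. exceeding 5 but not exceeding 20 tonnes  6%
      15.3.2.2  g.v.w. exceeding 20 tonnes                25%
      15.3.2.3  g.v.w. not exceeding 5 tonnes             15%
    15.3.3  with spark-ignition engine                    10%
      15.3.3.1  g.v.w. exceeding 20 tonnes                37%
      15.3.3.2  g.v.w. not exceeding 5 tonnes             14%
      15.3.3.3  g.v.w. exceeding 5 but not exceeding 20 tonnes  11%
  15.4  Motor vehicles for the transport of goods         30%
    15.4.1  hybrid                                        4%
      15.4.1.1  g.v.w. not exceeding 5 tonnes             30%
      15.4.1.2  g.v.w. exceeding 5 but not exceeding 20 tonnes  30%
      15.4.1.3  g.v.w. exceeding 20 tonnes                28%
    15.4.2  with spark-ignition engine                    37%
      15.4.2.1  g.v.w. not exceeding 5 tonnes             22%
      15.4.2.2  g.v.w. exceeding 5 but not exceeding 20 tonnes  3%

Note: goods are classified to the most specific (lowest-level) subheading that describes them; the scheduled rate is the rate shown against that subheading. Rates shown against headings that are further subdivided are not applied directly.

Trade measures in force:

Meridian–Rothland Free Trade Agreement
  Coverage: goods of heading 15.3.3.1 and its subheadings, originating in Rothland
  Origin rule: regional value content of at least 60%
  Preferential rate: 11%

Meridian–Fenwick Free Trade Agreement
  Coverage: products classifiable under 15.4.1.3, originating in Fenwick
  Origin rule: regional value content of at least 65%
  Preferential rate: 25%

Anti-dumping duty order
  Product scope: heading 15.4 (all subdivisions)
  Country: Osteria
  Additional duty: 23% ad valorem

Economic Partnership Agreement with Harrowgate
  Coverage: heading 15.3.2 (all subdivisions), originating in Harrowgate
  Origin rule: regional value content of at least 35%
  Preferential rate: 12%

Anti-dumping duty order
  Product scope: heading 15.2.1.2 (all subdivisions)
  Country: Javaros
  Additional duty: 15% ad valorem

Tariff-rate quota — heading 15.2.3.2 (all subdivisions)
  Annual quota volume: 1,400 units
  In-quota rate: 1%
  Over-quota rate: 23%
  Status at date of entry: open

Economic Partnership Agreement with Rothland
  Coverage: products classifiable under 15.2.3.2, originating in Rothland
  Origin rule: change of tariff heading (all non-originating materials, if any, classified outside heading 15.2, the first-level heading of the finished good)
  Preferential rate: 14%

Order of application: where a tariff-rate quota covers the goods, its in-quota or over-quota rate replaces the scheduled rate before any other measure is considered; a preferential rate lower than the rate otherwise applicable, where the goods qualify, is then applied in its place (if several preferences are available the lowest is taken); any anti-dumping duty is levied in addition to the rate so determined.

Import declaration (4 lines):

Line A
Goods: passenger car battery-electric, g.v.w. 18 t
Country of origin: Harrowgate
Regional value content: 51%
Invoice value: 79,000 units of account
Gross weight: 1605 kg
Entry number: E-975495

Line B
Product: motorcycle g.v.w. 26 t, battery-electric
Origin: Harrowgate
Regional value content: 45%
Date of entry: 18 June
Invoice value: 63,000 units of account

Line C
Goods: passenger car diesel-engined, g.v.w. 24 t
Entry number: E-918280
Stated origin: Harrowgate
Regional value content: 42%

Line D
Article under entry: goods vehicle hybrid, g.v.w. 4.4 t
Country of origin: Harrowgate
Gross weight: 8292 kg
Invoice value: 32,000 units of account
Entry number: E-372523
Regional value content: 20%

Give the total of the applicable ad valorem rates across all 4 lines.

60%

Line A: passenger car → 15.1; battery-electric → 15.1.3; g.v.w. 18 t → 15.1.3.1. Scheduled 9%. Harrowgate agreement on 15.3.2: 15.1.3.1 not covered. → 9%.
Line B: motorcycle → 15.3; battery-electric → 15.3.2; g.v.w. 26 t → 15.3.2.2. Scheduled 25%. Harrowgate agreement on 15.3.2: RVC ≥ 35% → 12% available; preferential 12%. → 12%.
Line C: passenger car → 15.1; diesel-engined → 15.1.1; g.v.w. 24 t → 15.1.1.1. Scheduled 9%. Harrowgate agreement on 15.3.2: 15.1.1.1 not covered. → 9%.
Line D: goods vehicle → 15.4; hybrid → 15.4.1; g.v.w. 4.4 t → 15.4.1.1. Scheduled 30%. Harrowgate agreement on 15.3.2: 15.4.1.1 not covered. → 30%.
Sum: 9% + 12% + 9% + 30% = 60%.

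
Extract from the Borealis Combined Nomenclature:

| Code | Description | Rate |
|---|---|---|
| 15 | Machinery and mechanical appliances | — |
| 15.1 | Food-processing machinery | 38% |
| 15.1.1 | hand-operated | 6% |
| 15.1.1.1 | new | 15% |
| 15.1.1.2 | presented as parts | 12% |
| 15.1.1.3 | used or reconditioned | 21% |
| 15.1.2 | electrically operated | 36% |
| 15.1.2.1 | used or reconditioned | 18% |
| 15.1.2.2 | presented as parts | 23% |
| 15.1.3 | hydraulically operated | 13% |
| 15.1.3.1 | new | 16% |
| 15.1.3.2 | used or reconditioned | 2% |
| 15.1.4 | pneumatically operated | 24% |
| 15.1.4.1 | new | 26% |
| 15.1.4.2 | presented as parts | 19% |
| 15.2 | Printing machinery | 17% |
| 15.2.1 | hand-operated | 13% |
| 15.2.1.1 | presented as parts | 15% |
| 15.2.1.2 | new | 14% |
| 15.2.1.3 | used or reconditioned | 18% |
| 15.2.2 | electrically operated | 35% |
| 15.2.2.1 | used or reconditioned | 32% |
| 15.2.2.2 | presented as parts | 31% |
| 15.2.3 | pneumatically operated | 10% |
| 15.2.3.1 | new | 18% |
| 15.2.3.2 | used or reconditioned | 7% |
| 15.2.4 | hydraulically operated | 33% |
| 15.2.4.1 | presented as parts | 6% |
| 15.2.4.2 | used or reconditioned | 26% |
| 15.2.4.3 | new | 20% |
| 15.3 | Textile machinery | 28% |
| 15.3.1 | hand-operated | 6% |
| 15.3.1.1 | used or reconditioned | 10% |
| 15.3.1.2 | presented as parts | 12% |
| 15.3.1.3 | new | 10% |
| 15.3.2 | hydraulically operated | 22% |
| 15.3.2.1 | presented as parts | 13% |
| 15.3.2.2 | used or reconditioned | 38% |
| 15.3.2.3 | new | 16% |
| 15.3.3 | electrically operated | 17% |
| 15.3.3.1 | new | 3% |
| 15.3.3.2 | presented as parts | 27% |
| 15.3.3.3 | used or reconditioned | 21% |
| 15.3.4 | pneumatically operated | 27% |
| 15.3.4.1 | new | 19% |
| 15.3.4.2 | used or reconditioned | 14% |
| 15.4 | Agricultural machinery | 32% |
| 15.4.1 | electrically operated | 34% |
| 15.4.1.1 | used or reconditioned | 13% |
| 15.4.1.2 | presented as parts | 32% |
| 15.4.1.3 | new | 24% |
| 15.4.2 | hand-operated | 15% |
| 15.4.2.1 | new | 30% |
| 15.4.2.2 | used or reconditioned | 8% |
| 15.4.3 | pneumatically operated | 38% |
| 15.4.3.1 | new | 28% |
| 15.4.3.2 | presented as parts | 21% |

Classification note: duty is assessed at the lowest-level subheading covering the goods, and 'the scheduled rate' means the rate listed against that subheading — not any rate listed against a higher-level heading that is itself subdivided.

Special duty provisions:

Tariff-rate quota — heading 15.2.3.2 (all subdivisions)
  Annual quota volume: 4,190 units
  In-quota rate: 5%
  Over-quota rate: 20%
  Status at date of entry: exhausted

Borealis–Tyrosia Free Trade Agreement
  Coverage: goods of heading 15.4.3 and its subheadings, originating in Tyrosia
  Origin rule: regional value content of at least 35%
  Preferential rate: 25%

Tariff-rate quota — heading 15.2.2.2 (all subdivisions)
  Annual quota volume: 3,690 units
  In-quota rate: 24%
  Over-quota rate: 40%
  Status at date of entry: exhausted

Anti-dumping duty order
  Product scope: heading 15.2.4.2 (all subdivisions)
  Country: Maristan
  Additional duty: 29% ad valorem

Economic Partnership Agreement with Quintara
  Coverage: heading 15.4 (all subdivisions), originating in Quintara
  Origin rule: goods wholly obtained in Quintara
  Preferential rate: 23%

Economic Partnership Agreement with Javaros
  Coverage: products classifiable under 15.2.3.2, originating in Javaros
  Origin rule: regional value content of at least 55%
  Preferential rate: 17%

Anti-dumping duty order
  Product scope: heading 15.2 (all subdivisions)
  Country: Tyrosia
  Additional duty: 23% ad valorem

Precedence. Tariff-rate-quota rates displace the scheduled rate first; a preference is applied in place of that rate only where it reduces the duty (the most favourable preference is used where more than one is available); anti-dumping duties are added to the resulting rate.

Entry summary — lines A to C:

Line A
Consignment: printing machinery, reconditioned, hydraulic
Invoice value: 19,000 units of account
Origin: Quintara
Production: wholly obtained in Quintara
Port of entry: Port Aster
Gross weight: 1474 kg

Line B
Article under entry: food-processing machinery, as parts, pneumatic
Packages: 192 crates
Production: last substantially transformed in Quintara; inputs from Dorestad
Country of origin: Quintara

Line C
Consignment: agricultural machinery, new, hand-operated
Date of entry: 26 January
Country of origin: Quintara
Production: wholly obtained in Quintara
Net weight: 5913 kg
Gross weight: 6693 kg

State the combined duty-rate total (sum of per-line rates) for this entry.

Line A: printing → 15.2; hydraulic → 15.2.4; reconditioned → 15.2.4.2. Scheduled 26%. Quintara agreement on 15.4: 15.2.4.2 not covered. → 26%.
Line B: food-processing → 15.1; pneumatic → 15.1.4; as parts → 15.1.4.2. Scheduled 19%. Quintara agreement on 15.4: 15.1.4.2 not covered. → 19%.
Line C: agricultural → 15.4; hand-operated → 15.4.2; new → 15.4.2.1. Scheduled 30%. Quintara agreement on 15.4: wholly obtained → 23% available; preferential 23%. → 23%.
Sum: 26% + 19% + 23% = 68%.

68%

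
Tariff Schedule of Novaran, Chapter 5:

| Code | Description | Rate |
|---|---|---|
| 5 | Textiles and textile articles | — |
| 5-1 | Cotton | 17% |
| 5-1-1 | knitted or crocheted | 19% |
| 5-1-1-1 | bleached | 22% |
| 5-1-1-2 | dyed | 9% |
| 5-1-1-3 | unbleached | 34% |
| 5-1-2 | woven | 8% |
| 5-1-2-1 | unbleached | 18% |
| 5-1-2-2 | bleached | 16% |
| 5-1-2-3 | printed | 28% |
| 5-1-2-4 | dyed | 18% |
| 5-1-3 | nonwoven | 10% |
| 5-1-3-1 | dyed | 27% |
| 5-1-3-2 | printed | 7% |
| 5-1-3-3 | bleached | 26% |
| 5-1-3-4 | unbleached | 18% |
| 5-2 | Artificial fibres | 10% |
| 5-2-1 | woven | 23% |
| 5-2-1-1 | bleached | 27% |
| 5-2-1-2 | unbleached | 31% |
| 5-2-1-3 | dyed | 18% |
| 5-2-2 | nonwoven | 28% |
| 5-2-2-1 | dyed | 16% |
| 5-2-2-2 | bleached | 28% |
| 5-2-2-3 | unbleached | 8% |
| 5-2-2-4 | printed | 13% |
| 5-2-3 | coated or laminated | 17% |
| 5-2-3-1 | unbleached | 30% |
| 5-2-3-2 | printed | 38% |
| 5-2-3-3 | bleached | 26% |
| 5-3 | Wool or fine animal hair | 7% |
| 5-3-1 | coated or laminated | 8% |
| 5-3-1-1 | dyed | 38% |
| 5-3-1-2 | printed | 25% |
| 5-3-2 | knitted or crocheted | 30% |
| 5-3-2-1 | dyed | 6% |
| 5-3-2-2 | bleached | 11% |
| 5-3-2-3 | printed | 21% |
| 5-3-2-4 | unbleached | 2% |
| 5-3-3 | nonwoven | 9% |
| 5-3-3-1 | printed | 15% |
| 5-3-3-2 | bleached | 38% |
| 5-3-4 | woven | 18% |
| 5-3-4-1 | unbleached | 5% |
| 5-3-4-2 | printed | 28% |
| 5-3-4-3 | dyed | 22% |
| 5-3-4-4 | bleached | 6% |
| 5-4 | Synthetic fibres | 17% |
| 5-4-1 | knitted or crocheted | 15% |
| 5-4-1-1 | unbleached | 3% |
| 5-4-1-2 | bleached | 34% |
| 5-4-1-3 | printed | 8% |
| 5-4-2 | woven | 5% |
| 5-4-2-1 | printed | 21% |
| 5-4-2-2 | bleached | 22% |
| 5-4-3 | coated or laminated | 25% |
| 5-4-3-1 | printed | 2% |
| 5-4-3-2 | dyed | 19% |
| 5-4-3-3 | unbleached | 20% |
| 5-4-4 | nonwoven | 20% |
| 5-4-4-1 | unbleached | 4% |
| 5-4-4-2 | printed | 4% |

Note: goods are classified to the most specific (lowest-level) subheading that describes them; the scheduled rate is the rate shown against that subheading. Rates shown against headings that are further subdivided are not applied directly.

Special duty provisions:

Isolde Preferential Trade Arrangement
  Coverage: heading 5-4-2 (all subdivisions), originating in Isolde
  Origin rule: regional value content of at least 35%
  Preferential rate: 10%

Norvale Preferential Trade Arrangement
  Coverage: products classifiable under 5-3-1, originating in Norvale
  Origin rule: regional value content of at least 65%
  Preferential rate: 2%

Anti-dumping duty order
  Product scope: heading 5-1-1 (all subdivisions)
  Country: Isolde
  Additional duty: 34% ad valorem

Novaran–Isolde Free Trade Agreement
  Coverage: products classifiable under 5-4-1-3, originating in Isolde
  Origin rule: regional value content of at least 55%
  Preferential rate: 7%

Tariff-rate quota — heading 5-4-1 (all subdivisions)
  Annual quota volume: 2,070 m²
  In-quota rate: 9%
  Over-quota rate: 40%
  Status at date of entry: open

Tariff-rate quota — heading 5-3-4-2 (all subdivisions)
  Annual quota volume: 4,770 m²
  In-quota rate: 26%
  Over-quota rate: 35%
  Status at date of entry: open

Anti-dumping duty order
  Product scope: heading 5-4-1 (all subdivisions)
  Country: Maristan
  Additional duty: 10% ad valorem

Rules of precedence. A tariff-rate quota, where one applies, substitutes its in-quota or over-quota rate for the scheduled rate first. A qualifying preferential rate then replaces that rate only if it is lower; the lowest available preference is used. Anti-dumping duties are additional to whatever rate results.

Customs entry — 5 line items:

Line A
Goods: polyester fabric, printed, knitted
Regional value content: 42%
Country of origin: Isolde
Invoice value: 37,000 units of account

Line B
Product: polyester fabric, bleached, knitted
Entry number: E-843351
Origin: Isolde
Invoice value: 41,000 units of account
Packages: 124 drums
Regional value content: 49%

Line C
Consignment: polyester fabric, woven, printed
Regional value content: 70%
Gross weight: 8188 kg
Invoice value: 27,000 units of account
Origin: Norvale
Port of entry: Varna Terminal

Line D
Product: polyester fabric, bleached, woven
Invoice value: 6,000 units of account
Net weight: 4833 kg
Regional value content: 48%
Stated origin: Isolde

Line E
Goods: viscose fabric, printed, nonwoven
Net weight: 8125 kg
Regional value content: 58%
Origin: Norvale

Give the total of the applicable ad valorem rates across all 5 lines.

Line A: polyester → 5-4; knitted → 5-4-1; printed → 5-4-1-3. Scheduled 8%. quota on 5-4-1 open → in-quota 9%; Isolde agreement on 5-4-2: 5-4-1-3 not covered; Isolde agreement on 5-4-1-3: RVC < 55%. → 9%.
Line B: polyester → 5-4; knitted → 5-4-1; bleached → 5-4-1-2. Scheduled 34%. quota on 5-4-1 open → in-quota 9%; Isolde agreement on 5-4-2: 5-4-1-2 not covered; Isolde agreement on 5-4-1-3: 5-4-1-2 not covered. → 9%.
Line C: polyester → 5-4; woven → 5-4-2; printed → 5-4-2-1. Scheduled 21%. Norvale agreement on 5-3-1: 5-4-2-1 not covered. → 21%.
Line D: polyester → 5-4; woven → 5-4-2; bleached → 5-4-2-2. Scheduled 22%. Isolde agreement on 5-4-2: RVC ≥ 35% → 10% available; Isolde agreement on 5-4-1-3: 5-4-2-2 not covered; preferential 10%. → 10%.
Line E: viscose → 5-2; nonwoven → 5-2-2; printed → 5-2-2-4. Scheduled 13%. Norvale agreement on 5-3-1: 5-2-2-4 not covered. → 13%.
Sum: 9% + 9% + 21% + 10% + 13% = 62%.

62%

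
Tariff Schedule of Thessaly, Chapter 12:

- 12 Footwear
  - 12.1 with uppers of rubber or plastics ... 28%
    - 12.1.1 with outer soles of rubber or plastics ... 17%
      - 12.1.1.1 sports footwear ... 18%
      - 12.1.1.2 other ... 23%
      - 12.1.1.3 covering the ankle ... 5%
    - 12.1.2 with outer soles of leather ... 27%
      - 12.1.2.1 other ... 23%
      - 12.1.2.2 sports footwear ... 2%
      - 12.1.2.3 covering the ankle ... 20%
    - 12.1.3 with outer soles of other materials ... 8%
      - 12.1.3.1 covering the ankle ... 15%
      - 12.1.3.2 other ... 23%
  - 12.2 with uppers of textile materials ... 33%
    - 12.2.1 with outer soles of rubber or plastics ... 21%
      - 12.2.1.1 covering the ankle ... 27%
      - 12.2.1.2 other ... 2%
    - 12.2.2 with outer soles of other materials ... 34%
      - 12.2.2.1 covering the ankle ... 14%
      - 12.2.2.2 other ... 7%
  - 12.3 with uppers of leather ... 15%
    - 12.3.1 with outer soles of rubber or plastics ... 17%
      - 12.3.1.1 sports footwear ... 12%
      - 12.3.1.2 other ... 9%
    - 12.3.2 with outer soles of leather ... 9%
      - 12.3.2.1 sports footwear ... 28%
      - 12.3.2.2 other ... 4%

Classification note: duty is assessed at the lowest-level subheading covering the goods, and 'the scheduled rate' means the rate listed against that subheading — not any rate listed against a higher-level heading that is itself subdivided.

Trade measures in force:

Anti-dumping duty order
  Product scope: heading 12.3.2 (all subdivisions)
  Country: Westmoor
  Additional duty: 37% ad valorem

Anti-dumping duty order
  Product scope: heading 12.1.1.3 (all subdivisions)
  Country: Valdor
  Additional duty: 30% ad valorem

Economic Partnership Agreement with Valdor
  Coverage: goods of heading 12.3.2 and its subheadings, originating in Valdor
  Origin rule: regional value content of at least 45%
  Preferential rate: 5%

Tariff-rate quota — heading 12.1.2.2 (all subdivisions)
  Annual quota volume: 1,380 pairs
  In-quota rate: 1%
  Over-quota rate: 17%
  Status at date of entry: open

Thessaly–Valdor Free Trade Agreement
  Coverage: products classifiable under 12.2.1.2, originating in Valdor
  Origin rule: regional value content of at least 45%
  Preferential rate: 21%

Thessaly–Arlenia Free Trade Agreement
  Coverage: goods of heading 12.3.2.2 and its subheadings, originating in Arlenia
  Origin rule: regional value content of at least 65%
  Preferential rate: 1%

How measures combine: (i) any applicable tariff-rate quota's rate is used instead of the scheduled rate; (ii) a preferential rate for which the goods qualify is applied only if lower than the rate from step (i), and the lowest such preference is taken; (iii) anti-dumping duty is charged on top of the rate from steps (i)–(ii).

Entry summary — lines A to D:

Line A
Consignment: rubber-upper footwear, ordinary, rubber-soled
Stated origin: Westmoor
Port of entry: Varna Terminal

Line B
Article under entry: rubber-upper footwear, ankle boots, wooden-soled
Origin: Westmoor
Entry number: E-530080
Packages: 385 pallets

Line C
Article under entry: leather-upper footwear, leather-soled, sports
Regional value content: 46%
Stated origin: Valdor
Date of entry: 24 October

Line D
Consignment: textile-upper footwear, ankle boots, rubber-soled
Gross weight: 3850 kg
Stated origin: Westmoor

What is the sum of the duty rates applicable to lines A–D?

70%

Line A: rubber-upper → 12.1; rubber-soled → 12.1.1; ordinary → 12.1.1.2. Scheduled 23%. No special measure applies. → 23%.
Line B: rubber-upper → 12.1; wooden-soled → 12.1.3; ankle boots → 12.1.3.1. Scheduled 15%. No special measure applies. → 15%.
Line C: leather-upper → 12.3; leather-soled → 12.3.2; sports → 12.3.2.1. Scheduled 28%. Valdor agreement on 12.3.2: RVC ≥ 45% → 5% available; Valdor agreement on 12.2.1.2: 12.3.2.1 not covered; preferential 5%. → 5%.
Line D: textile-upper → 12.2; rubber-soled → 12.2.1; ankle boots → 12.2.1.1. Scheduled 27%. No special measure applies. → 27%.
Sum: 23% + 15% + 5% + 27% = 70%.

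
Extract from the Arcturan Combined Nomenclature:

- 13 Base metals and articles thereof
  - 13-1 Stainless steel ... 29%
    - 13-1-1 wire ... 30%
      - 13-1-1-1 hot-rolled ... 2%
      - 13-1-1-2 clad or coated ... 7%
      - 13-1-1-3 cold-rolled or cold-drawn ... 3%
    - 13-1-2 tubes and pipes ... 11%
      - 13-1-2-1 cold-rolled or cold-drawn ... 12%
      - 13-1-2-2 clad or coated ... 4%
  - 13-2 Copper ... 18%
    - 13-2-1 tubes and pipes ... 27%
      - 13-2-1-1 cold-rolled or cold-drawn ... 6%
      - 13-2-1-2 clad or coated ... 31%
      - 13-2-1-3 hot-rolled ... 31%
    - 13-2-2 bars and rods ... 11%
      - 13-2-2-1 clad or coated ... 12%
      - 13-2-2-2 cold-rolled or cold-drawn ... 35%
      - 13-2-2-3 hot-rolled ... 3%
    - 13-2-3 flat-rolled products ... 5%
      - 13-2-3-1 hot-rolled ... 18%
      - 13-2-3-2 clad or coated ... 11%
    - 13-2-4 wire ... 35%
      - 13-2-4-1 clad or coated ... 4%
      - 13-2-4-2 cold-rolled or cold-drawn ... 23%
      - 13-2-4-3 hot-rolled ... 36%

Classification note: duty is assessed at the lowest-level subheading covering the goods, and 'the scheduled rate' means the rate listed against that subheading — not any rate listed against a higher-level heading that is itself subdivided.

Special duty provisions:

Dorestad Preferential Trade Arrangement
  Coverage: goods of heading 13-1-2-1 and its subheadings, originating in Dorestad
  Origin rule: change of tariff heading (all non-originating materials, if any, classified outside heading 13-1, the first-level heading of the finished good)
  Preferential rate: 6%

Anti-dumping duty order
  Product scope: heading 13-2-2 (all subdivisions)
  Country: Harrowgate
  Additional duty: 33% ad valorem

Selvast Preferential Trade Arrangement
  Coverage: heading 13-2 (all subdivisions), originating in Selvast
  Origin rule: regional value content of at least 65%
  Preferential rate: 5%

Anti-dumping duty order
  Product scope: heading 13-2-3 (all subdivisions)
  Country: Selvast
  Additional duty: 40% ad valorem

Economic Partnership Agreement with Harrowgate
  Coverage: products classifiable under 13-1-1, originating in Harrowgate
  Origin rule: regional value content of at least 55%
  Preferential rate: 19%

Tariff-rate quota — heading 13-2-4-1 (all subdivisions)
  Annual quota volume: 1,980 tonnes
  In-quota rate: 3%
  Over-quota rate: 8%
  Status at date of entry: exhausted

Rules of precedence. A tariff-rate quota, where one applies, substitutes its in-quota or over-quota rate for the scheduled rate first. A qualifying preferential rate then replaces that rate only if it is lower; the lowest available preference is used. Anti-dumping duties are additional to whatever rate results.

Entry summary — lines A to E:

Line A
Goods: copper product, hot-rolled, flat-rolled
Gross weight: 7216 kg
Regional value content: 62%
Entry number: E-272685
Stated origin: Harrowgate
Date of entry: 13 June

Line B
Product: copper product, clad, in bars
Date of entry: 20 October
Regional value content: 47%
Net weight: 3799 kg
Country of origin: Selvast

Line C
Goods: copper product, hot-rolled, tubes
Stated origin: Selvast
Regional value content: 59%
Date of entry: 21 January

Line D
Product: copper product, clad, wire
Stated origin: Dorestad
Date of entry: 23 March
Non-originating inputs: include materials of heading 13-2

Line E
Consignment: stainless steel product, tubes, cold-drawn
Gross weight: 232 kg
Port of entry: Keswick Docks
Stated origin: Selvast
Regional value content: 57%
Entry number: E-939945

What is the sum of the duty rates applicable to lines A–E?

Line A: copper → 13-2; flat-rolled → 13-2-3; hot-rolled → 13-2-3-1. Scheduled 18%. Harrowgate agreement on 13-1-1: 13-2-3-1 not covered. → 18%.
Line B: copper → 13-2; in bars → 13-2-2; clad → 13-2-2-1. Scheduled 12%. Selvast agreement on 13-2: RVC < 65%. → 12%.
Line C: copper → 13-2; tubes → 13-2-1; hot-rolled → 13-2-1-3. Scheduled 31%. Selvast agreement on 13-2: RVC < 65%. → 31%.
Line D: copper → 13-2; wire → 13-2-4; clad → 13-2-4-1. Scheduled 4%. quota on 13-2-4-1 exhausted → over-quota 8%; Dorestad agreement on 13-1-2-1: 13-2-4-1 not covered. → 8%.
Line E: stainless steel → 13-1; tubes → 13-1-2; cold-drawn → 13-1-2-1. Scheduled 12%. Selvast agreement on 13-2: 13-1-2-1 not covered. → 12%.
Sum: 18% + 12% + 31% + 8% + 12% = 81%.

81%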